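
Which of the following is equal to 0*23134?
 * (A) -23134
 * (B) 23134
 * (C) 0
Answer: C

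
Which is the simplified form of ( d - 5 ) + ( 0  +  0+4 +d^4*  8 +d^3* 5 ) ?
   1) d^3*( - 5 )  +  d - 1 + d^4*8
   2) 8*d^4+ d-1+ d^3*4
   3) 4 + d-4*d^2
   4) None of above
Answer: 4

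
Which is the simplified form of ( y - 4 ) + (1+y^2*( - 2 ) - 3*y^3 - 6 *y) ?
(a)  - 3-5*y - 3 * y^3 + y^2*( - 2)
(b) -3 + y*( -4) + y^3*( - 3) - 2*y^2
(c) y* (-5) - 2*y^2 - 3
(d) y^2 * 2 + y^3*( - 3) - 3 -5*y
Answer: a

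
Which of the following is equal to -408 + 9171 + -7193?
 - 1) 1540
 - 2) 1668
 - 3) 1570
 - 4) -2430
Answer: 3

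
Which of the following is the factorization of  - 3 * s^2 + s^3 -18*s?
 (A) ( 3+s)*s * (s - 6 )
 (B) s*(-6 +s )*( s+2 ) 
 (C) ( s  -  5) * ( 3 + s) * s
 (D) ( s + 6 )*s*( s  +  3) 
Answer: A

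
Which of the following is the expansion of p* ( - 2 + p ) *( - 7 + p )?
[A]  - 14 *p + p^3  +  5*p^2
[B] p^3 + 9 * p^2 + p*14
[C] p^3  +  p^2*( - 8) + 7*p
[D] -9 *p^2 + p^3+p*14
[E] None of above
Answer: D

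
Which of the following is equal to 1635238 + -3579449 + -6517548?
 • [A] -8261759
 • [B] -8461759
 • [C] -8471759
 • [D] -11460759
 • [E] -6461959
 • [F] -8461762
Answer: B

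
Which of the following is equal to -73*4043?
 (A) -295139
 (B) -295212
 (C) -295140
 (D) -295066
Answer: A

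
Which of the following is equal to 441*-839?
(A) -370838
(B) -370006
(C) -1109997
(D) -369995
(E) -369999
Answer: E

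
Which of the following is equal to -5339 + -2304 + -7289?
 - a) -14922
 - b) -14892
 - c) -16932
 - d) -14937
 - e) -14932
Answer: e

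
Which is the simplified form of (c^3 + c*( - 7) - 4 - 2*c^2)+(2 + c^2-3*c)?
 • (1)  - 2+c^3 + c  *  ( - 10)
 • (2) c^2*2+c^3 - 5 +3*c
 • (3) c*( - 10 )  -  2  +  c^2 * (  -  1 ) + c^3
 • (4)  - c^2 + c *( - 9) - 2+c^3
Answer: 3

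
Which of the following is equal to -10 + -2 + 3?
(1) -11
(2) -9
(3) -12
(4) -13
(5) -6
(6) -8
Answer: 2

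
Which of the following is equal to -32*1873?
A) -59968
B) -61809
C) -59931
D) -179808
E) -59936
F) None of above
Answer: E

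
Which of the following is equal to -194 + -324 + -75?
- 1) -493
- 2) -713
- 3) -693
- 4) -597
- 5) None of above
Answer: 5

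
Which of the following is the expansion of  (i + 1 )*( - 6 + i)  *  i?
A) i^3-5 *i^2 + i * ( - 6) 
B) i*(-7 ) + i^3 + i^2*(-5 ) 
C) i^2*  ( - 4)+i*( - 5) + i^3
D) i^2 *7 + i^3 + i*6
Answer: A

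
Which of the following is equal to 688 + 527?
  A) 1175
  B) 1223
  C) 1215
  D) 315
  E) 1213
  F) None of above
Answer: C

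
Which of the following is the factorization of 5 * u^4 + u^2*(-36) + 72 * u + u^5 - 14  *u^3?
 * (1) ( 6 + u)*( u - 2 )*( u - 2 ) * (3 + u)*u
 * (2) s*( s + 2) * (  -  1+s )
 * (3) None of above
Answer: 1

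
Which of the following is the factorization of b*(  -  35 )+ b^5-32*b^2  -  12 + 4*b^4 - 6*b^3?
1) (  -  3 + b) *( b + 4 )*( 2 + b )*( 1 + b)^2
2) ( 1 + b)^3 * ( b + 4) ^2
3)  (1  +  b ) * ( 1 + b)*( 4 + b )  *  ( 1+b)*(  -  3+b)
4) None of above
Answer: 3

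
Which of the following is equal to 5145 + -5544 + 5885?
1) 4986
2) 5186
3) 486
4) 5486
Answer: 4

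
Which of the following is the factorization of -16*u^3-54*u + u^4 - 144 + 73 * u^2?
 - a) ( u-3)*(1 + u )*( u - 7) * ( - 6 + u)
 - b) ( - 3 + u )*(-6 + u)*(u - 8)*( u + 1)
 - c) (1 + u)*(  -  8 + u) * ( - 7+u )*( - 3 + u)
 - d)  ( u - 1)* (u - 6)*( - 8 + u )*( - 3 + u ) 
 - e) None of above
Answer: b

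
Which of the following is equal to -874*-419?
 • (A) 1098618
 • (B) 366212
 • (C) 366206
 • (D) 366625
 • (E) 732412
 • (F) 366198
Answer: C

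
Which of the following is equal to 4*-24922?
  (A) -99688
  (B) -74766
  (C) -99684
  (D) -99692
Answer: A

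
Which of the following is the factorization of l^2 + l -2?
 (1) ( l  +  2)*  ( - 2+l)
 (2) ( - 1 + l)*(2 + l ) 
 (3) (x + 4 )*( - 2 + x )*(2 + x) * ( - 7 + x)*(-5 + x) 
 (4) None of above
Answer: 2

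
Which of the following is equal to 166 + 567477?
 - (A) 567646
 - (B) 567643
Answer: B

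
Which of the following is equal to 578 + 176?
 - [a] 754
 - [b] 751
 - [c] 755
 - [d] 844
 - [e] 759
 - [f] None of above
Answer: a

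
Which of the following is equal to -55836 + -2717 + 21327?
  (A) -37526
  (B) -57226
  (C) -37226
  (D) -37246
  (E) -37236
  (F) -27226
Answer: C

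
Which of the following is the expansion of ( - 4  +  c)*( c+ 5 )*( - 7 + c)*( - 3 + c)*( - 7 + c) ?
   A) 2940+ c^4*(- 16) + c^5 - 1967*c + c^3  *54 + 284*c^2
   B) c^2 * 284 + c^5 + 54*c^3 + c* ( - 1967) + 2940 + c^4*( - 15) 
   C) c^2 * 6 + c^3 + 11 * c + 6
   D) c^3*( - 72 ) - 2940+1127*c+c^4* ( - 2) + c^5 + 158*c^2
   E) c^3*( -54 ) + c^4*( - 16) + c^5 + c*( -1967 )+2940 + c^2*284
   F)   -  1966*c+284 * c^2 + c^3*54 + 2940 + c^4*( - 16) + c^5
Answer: A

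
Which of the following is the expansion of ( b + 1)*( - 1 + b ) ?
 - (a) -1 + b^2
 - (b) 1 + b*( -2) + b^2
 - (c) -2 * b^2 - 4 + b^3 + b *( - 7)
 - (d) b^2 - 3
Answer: a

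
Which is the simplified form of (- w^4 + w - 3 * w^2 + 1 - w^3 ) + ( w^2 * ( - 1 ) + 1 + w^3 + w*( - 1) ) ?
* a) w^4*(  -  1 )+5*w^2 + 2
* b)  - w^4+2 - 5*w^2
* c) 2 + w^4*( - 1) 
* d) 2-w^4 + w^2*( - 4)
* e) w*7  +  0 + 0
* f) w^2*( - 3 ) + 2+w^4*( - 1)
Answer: d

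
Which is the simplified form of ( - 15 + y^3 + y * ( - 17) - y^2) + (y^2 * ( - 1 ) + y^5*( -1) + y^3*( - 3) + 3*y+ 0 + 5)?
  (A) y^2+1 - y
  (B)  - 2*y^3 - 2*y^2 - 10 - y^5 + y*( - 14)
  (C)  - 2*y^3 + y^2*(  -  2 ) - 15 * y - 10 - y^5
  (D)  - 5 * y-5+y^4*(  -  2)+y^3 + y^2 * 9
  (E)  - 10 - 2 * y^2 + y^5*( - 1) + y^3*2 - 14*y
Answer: B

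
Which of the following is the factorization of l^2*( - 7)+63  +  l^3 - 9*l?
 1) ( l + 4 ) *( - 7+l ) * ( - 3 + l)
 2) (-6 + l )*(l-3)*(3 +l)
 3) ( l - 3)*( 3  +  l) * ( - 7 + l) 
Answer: 3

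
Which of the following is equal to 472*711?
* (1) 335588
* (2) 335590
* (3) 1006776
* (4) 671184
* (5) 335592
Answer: 5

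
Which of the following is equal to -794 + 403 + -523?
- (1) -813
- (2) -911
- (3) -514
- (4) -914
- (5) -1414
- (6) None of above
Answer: 4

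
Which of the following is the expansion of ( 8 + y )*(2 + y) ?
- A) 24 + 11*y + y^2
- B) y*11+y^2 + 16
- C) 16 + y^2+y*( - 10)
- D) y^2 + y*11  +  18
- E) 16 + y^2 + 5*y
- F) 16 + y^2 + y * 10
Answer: F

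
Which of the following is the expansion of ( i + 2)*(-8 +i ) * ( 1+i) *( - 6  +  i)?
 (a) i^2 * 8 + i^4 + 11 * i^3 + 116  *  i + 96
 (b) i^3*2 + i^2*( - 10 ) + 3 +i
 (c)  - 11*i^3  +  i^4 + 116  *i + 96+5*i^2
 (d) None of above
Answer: d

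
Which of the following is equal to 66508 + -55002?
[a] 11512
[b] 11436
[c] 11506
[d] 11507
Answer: c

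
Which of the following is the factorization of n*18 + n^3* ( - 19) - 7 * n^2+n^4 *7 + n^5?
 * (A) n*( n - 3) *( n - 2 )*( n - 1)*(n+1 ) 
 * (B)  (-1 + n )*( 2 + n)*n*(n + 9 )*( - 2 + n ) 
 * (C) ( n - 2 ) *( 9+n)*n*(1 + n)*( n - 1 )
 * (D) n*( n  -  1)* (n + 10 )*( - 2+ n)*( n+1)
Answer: C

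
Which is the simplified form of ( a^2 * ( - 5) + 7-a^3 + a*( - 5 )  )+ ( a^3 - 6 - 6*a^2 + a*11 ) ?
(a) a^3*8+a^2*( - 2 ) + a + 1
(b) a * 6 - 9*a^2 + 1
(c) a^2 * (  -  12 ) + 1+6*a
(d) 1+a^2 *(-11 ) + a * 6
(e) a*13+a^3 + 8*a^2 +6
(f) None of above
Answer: d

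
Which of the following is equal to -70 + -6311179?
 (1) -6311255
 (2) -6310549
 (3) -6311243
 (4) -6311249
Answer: 4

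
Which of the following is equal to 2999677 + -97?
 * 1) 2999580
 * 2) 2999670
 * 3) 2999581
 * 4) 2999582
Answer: 1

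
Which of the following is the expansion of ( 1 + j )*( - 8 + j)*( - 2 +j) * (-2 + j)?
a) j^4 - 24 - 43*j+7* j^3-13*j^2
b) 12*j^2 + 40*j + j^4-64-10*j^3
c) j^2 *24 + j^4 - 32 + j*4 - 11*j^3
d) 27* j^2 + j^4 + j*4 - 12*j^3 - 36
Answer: c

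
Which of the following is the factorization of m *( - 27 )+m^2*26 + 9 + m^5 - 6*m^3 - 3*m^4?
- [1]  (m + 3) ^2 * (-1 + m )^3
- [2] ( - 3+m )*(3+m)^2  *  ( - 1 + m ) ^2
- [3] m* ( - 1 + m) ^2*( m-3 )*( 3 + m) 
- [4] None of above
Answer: 4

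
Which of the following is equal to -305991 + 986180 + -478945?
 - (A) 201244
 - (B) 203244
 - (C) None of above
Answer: A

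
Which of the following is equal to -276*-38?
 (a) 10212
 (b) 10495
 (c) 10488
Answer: c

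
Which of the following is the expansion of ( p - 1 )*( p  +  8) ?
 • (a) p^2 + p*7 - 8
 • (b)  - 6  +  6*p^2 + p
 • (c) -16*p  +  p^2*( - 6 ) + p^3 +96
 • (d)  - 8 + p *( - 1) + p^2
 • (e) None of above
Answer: a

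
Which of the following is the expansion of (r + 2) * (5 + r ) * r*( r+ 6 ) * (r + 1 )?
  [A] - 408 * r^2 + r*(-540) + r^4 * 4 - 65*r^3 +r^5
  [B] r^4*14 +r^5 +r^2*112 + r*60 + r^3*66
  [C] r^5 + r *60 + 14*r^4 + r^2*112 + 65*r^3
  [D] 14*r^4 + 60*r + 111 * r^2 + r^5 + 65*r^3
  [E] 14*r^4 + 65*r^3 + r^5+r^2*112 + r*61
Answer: C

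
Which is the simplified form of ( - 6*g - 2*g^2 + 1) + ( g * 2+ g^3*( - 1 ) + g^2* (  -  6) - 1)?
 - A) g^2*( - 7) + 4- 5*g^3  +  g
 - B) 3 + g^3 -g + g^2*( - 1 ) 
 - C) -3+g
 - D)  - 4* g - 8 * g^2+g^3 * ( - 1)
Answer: D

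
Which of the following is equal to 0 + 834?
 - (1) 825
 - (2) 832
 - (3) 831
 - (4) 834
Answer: 4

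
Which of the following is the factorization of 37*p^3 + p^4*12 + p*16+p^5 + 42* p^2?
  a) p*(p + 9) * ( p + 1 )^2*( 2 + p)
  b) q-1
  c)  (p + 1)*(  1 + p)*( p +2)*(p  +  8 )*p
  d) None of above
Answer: c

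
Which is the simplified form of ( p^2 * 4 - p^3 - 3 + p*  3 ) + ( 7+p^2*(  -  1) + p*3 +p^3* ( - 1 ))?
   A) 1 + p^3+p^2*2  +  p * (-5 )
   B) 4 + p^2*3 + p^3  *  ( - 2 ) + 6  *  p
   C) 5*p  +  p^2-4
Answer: B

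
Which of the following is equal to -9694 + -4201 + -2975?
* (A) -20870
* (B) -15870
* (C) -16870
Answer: C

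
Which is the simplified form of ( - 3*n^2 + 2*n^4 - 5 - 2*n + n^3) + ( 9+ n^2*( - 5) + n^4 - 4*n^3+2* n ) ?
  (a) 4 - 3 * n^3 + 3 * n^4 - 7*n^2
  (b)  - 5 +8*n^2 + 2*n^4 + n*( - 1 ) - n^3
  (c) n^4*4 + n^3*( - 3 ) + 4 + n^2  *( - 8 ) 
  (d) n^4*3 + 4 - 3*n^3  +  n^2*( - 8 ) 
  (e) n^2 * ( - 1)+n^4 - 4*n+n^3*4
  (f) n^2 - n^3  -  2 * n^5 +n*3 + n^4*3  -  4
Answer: d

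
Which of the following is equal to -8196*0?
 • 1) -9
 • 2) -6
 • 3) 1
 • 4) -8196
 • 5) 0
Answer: 5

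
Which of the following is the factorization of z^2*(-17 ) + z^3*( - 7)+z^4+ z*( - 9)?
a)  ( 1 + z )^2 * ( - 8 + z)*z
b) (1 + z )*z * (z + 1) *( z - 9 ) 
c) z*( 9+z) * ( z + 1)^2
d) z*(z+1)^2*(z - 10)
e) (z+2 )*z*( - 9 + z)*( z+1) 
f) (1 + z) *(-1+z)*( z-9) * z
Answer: b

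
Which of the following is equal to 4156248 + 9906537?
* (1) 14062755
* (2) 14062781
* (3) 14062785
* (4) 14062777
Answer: 3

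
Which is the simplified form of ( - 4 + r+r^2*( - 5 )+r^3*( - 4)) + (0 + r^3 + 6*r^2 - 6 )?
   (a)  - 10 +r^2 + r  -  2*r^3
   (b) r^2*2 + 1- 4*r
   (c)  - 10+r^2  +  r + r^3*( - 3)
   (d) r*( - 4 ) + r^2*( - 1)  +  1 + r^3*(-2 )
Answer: c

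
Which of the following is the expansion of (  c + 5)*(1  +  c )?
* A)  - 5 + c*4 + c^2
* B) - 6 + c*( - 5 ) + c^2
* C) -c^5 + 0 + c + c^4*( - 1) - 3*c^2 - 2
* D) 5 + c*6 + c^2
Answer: D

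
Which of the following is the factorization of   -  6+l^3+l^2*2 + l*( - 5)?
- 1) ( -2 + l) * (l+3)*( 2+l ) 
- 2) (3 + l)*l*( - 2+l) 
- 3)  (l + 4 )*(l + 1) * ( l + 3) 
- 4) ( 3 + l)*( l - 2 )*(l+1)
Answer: 4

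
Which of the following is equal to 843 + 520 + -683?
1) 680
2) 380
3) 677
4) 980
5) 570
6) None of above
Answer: 1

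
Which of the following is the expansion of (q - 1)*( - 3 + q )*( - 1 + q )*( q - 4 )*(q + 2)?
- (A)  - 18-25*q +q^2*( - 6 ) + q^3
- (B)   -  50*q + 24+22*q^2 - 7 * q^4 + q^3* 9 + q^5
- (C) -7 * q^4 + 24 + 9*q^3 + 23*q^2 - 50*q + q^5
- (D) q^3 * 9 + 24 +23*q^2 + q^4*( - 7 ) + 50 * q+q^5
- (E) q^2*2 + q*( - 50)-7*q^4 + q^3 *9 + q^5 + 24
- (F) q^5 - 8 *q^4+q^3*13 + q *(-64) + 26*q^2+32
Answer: C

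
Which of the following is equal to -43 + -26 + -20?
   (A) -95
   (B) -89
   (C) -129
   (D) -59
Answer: B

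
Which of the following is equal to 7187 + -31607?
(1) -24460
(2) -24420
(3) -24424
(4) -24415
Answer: 2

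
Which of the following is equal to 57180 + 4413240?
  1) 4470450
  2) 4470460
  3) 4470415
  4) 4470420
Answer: 4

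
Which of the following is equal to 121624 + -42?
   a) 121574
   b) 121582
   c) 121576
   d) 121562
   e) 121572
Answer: b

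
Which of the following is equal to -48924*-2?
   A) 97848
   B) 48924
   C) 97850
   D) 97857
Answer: A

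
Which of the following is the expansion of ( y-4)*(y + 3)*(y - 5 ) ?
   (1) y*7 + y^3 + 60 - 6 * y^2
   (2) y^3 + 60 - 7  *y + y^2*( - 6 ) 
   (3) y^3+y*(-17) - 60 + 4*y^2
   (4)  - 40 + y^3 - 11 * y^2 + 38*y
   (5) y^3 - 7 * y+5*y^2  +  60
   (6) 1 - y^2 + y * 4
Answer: 2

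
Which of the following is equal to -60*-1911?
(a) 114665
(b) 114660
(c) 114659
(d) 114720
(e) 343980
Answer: b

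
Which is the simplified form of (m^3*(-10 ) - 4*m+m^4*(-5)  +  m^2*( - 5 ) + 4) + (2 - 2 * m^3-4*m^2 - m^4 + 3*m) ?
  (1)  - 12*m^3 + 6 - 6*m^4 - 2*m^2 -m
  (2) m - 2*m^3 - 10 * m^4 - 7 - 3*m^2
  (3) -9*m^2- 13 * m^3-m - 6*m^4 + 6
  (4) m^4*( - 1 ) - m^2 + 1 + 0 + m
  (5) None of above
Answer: 5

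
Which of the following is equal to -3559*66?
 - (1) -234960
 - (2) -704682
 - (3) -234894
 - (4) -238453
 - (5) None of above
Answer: 3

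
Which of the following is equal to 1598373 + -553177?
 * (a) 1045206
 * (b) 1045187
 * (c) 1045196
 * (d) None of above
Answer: c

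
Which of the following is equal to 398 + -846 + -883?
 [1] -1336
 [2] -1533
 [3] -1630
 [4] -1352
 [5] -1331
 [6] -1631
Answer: 5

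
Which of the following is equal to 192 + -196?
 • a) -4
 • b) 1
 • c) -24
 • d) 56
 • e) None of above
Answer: a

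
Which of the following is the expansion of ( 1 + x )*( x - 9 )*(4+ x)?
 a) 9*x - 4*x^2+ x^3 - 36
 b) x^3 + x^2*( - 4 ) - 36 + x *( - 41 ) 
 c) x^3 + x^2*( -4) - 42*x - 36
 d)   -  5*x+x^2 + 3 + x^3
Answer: b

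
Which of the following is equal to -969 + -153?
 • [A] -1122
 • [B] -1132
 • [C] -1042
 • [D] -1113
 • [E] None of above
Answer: A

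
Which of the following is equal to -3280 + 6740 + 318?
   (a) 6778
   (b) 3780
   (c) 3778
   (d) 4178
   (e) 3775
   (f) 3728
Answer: c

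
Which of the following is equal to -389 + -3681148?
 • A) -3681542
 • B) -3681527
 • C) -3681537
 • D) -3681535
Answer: C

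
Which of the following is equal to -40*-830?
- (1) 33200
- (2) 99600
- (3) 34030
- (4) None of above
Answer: 1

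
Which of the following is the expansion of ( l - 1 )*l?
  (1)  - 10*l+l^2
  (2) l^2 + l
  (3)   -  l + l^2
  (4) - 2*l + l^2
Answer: 3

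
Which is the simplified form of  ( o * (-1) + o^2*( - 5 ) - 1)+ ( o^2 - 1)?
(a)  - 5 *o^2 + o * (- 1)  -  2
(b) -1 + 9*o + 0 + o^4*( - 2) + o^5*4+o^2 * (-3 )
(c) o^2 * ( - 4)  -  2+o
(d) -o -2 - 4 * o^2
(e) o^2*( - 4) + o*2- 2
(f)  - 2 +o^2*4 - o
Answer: d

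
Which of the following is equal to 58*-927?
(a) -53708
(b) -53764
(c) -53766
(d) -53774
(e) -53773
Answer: c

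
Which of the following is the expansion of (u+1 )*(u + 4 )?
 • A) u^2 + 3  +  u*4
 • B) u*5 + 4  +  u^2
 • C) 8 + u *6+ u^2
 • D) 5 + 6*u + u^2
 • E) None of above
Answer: B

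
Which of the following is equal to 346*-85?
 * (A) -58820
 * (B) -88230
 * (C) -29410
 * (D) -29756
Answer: C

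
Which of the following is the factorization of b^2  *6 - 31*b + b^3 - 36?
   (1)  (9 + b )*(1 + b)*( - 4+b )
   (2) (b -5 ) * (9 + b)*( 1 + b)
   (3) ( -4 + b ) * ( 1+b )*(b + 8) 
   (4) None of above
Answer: 1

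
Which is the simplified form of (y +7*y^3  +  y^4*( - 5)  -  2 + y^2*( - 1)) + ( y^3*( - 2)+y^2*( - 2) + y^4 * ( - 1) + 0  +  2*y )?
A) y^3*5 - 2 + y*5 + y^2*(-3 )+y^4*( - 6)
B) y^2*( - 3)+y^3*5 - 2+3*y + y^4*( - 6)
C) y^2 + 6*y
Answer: B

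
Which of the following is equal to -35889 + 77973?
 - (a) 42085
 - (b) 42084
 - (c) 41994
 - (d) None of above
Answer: b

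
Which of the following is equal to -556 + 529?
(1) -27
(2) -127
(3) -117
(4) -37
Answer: 1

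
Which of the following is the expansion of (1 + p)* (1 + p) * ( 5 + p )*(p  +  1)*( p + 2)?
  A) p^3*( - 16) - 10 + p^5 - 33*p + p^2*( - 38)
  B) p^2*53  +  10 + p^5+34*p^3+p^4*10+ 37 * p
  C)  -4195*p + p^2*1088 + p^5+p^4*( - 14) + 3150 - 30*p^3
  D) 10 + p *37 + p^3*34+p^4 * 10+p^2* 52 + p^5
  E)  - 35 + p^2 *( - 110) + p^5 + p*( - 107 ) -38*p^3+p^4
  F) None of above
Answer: D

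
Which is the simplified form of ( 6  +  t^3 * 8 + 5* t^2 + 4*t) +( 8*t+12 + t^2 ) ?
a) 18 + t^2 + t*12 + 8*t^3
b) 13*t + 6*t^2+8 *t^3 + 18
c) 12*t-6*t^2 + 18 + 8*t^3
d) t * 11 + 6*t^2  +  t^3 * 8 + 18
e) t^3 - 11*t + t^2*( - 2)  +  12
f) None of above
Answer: f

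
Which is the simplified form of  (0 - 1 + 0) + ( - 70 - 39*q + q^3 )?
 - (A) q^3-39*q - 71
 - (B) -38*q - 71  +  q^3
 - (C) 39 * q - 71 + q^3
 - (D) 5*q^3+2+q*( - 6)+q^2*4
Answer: A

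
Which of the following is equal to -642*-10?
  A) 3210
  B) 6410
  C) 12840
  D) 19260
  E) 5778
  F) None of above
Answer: F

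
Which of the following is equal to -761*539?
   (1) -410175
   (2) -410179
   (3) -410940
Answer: 2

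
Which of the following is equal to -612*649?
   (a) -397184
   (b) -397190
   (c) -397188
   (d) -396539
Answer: c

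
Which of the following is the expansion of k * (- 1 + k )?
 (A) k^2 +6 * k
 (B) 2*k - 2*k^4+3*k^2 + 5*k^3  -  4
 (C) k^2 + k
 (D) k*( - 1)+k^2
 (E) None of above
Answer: D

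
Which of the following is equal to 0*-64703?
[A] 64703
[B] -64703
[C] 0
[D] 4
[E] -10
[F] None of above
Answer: C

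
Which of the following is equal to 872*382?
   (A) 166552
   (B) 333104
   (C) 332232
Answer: B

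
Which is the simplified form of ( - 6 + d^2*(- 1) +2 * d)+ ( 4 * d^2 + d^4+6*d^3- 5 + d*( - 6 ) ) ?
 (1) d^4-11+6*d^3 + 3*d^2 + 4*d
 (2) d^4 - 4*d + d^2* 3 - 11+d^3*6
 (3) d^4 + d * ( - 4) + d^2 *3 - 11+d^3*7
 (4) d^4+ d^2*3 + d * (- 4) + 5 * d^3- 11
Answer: 2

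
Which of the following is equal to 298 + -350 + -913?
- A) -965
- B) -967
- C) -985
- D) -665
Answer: A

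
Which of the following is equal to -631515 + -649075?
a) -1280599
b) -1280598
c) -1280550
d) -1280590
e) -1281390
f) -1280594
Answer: d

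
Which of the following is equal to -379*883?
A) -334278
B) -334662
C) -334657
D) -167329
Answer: C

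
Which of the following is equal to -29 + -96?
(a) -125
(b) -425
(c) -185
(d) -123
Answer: a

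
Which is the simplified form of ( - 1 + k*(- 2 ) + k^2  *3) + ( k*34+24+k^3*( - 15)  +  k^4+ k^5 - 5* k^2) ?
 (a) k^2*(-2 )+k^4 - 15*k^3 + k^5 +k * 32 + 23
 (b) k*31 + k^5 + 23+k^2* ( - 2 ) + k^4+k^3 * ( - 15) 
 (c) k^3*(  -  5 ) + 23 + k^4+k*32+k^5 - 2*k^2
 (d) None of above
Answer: a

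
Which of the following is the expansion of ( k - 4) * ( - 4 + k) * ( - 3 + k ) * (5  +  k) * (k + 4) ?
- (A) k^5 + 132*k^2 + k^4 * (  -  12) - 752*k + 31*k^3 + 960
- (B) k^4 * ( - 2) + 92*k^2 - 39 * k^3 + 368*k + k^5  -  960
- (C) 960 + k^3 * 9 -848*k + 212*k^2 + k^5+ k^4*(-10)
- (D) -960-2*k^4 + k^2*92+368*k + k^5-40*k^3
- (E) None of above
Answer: B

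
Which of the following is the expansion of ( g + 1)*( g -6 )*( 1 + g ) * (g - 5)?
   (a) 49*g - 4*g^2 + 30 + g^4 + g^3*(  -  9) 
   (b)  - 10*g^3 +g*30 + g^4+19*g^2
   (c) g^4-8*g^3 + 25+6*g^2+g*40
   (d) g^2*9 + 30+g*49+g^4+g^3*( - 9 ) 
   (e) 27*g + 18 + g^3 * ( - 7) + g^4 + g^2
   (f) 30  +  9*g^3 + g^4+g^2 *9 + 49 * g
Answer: d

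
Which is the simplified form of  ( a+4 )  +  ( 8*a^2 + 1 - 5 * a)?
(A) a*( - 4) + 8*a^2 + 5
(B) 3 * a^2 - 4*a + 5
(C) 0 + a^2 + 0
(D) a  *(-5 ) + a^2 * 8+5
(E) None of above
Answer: A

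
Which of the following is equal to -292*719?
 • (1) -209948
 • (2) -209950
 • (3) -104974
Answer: 1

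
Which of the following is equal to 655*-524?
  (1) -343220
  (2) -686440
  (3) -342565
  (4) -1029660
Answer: 1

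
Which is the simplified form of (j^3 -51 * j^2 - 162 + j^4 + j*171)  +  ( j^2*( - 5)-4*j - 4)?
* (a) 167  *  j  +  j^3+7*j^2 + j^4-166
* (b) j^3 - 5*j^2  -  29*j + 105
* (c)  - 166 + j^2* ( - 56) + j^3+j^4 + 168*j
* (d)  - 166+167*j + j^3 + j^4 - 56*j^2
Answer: d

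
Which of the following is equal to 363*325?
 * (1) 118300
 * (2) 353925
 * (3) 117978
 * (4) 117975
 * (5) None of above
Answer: 4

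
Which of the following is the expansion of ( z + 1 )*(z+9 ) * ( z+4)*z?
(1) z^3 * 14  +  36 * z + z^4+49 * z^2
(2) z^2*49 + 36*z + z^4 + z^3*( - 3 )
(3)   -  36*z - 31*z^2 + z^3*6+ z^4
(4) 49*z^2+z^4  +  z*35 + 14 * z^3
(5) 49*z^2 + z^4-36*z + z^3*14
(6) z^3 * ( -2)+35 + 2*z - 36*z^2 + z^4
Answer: 1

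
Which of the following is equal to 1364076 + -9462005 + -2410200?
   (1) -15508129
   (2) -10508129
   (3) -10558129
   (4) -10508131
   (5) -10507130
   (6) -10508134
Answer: 2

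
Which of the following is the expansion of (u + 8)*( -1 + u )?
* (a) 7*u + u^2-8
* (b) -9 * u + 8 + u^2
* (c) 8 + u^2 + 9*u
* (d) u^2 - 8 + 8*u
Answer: a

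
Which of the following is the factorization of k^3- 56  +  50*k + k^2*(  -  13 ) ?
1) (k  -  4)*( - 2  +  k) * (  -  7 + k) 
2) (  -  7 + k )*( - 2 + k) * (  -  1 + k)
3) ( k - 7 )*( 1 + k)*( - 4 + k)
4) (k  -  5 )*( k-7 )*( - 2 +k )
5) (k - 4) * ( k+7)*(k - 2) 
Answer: 1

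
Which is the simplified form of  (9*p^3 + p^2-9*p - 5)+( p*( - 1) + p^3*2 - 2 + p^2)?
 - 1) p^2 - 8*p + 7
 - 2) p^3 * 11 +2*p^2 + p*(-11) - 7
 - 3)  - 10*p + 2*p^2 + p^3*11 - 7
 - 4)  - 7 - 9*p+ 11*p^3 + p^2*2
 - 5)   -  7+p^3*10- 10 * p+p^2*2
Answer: 3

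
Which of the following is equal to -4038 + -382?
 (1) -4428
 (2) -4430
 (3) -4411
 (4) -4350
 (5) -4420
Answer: 5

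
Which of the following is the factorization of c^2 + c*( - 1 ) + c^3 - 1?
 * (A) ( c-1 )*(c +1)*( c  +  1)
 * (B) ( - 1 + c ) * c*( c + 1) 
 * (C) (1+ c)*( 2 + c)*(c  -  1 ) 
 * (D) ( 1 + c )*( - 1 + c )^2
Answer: A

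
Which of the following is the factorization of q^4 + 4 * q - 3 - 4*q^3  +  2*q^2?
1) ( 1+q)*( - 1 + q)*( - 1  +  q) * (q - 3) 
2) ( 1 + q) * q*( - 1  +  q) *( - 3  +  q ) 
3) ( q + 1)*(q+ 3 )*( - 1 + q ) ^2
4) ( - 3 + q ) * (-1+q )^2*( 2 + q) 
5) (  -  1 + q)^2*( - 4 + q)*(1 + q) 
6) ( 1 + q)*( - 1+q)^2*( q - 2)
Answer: 1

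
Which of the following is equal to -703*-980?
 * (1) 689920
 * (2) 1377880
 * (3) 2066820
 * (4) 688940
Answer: 4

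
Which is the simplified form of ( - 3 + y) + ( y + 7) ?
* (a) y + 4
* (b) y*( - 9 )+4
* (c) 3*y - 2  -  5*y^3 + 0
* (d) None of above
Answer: d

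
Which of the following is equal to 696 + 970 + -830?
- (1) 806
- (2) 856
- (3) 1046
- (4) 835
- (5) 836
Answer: 5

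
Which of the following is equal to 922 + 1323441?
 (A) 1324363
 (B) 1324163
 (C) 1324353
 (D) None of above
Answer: A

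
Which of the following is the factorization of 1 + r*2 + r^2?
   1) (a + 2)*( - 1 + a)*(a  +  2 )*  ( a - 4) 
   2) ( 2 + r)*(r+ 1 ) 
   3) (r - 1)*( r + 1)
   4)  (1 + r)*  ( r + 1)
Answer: 4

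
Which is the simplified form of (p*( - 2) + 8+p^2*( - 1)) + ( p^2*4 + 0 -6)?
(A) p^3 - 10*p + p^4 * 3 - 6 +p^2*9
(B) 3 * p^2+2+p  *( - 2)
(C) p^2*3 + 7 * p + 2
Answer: B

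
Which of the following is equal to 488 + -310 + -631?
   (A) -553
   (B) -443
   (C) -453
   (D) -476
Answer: C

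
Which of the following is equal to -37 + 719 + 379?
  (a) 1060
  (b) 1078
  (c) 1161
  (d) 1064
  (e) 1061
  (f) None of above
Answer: e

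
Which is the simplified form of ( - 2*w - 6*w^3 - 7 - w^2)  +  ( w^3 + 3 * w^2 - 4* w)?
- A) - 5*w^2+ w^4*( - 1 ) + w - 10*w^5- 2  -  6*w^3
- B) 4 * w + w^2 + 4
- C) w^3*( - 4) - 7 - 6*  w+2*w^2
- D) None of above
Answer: D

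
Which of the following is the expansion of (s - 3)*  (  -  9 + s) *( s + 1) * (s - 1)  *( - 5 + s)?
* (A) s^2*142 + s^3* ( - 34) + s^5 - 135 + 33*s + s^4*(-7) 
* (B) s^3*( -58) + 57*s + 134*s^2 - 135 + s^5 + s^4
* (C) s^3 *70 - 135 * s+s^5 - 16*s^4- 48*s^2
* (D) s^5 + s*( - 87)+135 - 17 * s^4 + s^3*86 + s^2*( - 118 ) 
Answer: D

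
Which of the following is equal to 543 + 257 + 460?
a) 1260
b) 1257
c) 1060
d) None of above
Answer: a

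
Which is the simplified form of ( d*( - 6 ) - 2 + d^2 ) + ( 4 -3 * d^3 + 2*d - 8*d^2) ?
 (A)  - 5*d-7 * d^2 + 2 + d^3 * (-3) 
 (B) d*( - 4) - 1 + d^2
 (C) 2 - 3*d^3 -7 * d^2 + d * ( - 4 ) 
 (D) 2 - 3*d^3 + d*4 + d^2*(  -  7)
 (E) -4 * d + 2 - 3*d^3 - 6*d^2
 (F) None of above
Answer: C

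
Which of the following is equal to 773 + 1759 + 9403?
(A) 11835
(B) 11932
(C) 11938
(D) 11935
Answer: D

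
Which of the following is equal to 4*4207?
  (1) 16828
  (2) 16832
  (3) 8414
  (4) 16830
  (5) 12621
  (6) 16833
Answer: 1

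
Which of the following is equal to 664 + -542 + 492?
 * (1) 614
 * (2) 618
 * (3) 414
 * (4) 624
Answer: 1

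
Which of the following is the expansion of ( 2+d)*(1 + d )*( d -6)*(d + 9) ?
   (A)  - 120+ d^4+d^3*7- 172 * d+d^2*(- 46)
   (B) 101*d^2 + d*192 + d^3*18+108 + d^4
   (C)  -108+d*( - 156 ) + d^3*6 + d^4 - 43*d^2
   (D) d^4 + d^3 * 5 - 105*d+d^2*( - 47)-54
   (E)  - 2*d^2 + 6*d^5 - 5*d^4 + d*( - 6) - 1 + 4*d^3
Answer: C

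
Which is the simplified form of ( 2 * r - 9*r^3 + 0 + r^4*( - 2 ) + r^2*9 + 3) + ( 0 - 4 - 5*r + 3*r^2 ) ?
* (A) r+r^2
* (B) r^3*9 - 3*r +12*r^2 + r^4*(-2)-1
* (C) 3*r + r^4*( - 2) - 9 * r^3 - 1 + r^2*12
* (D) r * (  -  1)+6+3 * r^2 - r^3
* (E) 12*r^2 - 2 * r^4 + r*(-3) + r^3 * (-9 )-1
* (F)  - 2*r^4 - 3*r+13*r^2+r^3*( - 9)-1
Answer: E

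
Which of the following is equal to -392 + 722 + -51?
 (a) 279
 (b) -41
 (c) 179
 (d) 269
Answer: a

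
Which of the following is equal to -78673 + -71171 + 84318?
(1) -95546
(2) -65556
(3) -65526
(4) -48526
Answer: 3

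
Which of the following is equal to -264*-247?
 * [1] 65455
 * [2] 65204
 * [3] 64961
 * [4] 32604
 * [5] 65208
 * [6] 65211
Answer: 5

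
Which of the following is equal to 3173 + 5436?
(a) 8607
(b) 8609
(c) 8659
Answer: b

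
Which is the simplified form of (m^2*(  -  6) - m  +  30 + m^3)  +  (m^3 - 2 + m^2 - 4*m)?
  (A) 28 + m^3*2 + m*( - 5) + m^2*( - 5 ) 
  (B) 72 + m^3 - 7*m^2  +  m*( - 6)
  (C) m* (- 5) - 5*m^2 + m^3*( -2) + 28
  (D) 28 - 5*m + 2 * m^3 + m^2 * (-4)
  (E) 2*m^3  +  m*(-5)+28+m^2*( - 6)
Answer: A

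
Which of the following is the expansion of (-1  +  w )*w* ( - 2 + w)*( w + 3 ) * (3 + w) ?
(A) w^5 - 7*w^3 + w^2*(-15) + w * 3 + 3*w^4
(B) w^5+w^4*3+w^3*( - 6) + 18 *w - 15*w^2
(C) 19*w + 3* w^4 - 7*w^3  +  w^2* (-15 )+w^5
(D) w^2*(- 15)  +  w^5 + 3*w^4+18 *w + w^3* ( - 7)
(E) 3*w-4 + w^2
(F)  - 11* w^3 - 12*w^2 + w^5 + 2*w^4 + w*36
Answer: D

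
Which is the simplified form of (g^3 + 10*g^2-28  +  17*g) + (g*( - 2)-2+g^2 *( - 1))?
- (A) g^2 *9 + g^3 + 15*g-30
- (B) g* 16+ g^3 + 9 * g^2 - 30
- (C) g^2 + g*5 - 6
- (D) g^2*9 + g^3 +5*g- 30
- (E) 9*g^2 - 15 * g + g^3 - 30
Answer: A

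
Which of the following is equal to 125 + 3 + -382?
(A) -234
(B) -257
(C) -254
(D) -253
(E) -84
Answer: C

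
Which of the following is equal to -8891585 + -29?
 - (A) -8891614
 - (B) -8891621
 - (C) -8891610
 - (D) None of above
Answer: A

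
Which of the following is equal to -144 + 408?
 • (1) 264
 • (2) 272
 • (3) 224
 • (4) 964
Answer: 1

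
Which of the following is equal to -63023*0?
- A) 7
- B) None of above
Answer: B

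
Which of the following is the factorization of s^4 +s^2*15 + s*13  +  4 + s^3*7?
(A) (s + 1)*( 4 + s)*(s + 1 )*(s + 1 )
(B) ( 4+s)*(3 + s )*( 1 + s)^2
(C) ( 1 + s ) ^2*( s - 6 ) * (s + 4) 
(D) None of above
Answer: A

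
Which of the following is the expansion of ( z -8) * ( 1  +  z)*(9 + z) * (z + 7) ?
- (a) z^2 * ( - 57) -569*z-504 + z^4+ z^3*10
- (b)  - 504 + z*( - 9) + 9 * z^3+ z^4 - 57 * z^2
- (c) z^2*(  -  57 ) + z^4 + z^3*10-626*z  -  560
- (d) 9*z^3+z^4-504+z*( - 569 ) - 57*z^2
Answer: d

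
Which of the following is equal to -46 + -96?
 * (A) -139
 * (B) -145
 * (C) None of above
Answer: C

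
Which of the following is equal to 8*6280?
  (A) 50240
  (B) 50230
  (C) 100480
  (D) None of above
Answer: A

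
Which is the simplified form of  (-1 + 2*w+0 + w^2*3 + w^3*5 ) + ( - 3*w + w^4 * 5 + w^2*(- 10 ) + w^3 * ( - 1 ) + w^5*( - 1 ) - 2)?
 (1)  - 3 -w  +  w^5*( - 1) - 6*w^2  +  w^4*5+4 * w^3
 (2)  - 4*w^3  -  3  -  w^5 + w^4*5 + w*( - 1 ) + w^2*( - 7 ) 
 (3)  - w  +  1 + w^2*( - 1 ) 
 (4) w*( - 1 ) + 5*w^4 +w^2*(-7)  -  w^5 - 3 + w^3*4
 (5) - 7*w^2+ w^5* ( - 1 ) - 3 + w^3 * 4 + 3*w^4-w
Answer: 4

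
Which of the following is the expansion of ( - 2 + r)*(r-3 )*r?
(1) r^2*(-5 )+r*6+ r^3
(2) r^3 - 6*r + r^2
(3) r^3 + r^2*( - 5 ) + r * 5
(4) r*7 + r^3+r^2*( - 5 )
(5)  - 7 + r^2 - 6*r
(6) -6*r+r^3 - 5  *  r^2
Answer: 1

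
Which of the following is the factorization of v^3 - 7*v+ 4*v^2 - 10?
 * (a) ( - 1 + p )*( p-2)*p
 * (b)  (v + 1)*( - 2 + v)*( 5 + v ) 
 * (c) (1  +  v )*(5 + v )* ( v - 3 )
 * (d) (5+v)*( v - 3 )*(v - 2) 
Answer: b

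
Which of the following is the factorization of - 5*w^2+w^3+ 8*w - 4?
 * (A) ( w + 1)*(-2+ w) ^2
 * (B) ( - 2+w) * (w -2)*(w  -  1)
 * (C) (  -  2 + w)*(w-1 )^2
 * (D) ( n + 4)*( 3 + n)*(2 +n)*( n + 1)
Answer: B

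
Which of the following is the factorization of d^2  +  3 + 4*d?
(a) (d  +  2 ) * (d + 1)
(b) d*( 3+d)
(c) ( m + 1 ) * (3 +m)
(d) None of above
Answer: d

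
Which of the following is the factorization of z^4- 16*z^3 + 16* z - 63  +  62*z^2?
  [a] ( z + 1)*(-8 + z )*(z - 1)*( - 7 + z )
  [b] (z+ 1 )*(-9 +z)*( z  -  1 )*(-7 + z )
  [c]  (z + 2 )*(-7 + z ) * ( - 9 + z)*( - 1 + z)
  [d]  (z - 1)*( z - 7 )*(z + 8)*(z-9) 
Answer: b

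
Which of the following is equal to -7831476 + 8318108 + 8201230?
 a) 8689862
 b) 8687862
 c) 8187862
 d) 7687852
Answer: b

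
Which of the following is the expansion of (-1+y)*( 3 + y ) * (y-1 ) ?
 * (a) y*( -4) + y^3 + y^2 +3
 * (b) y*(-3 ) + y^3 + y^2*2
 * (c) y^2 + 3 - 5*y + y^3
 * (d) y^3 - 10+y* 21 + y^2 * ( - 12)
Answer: c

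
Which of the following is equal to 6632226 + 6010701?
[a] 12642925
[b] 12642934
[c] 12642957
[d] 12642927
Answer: d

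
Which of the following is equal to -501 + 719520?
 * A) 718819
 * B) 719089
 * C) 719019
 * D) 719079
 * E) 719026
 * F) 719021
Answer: C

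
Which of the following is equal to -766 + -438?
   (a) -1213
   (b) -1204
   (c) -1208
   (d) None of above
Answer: b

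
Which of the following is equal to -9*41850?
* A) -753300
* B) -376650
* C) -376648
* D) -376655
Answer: B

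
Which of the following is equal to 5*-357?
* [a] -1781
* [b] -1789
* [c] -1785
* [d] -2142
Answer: c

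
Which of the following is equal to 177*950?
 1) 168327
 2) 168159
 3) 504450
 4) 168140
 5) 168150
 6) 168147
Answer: 5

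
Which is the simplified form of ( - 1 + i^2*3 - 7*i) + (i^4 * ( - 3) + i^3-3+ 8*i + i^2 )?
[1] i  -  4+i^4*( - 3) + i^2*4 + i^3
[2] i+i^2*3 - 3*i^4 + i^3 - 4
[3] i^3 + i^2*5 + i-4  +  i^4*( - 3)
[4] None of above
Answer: 1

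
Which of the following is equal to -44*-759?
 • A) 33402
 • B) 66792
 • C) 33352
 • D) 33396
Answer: D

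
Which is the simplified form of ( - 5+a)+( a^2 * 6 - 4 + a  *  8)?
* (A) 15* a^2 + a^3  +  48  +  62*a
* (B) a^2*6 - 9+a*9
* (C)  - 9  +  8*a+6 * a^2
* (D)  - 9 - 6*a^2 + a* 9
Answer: B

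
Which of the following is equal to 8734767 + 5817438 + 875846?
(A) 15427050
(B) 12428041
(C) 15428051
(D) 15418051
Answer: C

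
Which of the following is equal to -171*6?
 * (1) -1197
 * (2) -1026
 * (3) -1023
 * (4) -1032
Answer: 2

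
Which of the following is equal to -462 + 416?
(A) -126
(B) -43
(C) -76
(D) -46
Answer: D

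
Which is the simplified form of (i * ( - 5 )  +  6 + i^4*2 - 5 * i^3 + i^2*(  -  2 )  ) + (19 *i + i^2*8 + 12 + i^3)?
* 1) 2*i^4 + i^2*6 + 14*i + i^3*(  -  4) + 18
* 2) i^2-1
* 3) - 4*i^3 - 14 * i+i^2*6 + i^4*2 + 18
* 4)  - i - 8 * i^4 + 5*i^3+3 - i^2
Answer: 1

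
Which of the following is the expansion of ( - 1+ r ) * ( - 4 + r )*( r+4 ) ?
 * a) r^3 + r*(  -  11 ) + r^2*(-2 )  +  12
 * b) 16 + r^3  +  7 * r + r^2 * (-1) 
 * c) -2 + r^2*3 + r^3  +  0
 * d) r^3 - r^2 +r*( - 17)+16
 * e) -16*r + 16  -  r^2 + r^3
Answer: e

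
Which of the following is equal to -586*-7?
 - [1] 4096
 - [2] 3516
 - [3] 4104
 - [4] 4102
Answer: 4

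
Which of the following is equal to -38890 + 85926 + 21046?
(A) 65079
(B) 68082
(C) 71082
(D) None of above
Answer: B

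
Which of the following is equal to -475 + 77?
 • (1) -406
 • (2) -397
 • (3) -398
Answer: 3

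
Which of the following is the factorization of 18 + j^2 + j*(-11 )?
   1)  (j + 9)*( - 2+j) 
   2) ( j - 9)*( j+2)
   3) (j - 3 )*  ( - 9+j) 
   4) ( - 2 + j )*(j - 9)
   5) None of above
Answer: 4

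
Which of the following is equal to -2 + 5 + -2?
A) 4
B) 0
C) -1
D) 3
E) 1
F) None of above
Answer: E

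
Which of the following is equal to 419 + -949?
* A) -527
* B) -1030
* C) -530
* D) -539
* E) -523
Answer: C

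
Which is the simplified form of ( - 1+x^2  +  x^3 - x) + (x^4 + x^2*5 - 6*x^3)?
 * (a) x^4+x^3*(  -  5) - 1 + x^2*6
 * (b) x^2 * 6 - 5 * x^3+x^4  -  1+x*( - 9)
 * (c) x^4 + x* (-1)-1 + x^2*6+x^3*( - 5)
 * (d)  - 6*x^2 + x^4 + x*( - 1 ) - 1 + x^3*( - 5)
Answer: c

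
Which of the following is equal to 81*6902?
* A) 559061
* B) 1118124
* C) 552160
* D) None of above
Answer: D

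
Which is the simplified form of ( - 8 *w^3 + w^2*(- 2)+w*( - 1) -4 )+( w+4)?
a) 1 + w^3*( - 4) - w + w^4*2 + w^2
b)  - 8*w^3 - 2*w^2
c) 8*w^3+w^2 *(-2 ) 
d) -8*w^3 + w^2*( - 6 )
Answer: b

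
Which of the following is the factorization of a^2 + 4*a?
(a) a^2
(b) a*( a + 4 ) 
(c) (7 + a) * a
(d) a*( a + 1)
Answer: b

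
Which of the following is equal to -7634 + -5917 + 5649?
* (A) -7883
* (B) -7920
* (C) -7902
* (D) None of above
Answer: C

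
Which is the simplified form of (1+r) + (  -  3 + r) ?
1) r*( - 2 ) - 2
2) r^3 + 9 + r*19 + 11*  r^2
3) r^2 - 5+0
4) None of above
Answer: 4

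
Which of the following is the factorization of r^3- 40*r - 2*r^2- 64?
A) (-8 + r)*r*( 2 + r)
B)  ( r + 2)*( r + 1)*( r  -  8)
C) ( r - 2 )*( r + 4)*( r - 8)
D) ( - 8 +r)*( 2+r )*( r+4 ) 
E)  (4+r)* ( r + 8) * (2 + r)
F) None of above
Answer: D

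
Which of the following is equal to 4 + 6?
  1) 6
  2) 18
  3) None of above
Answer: 3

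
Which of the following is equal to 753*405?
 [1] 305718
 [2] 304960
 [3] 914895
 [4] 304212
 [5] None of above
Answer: 5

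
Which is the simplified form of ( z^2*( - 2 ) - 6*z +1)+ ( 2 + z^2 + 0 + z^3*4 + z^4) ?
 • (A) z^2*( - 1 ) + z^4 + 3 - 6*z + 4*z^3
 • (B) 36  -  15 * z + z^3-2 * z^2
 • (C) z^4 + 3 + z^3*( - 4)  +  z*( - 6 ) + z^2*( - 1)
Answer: A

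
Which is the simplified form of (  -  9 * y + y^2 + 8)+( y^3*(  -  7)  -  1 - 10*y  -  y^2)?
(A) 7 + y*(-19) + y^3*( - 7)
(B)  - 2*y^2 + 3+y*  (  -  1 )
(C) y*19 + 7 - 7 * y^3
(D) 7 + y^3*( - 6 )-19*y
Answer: A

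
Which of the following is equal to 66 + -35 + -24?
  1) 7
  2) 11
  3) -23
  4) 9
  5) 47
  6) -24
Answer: 1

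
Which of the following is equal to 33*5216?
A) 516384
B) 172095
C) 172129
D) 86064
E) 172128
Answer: E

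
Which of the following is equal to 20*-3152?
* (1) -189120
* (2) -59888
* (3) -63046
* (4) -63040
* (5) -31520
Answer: 4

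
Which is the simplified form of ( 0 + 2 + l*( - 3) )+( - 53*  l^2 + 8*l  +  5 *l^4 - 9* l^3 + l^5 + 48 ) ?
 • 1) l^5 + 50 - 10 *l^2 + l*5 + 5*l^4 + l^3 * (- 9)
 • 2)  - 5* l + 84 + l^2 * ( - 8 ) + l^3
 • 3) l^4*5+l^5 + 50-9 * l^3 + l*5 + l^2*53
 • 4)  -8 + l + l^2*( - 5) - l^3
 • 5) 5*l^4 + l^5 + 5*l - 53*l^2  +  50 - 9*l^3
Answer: 5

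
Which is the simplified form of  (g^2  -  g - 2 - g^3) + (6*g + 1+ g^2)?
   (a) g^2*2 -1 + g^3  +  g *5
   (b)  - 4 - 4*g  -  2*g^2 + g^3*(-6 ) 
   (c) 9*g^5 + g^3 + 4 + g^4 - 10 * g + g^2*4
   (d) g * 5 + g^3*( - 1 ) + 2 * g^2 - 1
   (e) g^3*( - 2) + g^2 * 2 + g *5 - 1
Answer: d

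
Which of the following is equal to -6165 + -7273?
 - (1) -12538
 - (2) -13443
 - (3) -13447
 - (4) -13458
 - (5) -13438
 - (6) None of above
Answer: 5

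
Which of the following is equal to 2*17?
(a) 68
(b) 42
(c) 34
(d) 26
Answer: c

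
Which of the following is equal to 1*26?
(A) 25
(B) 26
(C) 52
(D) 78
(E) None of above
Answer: B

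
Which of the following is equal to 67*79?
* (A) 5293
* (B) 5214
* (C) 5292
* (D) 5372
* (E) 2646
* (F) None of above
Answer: A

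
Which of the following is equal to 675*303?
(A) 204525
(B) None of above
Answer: A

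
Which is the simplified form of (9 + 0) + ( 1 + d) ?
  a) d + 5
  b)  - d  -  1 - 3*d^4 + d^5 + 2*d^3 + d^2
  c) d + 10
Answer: c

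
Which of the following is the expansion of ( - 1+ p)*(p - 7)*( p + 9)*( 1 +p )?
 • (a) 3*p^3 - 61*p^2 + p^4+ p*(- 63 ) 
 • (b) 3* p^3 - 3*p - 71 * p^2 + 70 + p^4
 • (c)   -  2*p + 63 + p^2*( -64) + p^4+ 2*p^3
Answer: c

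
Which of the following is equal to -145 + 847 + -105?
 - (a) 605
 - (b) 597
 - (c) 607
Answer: b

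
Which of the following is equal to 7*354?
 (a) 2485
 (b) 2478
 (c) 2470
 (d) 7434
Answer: b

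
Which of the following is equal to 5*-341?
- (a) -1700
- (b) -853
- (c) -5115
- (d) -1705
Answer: d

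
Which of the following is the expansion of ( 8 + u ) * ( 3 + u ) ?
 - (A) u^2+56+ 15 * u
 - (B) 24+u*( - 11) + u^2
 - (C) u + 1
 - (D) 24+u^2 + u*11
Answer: D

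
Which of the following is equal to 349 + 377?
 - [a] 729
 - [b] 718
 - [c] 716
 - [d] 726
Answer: d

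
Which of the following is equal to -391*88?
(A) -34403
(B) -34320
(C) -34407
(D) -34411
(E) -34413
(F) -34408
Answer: F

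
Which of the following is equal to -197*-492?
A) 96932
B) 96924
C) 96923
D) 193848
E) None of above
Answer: B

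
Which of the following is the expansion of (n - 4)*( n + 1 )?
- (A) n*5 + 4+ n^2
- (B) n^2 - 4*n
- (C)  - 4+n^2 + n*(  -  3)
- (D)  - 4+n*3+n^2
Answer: C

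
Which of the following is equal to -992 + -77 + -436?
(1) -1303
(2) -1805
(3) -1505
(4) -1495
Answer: 3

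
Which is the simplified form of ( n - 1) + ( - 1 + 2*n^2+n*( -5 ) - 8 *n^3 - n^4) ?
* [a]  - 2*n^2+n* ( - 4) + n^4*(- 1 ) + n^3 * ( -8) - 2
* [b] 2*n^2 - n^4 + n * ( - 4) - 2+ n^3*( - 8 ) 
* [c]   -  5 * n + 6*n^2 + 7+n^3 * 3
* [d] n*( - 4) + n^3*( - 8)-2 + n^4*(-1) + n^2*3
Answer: b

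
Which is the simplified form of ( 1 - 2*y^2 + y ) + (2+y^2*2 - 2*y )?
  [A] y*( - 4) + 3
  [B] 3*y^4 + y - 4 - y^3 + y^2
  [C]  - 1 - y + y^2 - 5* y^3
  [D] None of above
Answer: D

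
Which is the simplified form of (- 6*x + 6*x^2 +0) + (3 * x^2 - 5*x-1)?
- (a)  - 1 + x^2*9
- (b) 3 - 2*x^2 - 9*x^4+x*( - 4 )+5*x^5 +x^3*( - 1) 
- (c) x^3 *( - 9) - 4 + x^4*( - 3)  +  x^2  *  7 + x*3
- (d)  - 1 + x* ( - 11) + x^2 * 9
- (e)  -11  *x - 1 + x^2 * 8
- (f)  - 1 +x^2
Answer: d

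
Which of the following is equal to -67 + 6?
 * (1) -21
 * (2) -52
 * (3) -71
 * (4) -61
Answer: 4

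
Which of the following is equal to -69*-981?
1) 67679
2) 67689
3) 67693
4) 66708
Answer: 2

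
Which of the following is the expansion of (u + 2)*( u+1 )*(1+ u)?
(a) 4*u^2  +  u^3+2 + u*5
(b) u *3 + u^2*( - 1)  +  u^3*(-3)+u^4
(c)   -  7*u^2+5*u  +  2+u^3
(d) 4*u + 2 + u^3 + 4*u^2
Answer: a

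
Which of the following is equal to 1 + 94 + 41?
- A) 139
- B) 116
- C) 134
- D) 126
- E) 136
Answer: E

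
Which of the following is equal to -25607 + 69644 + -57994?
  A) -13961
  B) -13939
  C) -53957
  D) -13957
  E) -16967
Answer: D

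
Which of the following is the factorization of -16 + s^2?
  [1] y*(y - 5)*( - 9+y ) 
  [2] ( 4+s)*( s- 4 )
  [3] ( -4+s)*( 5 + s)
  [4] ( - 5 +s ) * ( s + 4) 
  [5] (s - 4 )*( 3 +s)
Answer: 2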